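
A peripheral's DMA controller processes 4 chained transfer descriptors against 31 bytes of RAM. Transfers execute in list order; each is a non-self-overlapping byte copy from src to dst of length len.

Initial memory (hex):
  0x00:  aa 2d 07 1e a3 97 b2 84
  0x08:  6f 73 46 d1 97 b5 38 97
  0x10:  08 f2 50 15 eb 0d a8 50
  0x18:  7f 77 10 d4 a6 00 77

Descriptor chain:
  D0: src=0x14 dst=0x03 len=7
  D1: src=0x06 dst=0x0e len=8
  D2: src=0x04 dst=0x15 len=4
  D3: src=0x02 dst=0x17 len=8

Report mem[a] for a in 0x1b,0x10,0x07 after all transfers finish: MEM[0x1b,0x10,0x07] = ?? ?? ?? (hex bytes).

#0 dst[0x03+7] := {0xeb,0x0d,0xa8,0x50,0x7f,0x77,0x10}
#1 dst[0x0e+8] := {0x50,0x7f,0x77,0x10,0x46,0xd1,0x97,0xb5}
#2 dst[0x15+4] := {0x0d,0xa8,0x50,0x7f}
#3 dst[0x17+8] := {0x07,0xeb,0x0d,0xa8,0x50,0x7f,0x77,0x10}
query mem[0x1b]=0x50, mem[0x10]=0x77, mem[0x07]=0x7f

MEM[0x1b,0x10,0x07] = 50 77 7f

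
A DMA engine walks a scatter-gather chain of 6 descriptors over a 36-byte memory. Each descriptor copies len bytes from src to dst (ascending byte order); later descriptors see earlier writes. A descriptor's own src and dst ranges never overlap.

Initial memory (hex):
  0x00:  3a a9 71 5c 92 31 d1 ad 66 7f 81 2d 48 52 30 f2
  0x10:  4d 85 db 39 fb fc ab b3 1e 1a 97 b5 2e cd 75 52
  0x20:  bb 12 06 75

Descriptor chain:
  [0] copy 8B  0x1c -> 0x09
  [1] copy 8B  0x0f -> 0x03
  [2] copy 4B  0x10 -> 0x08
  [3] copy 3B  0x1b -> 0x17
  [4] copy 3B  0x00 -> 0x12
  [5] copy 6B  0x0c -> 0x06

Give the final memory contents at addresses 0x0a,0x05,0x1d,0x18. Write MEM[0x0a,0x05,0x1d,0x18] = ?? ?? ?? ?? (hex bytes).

[0] 0x1c->0x09 len=8 : 2e cd 75 52 bb 12 06 75
[1] 0x0f->0x03 len=8 : 06 75 85 db 39 fb fc ab
[2] 0x10->0x08 len=4 : 75 85 db 39
[3] 0x1b->0x17 len=3 : b5 2e cd
[4] 0x00->0x12 len=3 : 3a a9 71
[5] 0x0c->0x06 len=6 : 52 bb 12 06 75 85
query mem[0x0a]=0x75, mem[0x05]=0x85, mem[0x1d]=0xcd, mem[0x18]=0x2e

MEM[0x0a,0x05,0x1d,0x18] = 75 85 cd 2e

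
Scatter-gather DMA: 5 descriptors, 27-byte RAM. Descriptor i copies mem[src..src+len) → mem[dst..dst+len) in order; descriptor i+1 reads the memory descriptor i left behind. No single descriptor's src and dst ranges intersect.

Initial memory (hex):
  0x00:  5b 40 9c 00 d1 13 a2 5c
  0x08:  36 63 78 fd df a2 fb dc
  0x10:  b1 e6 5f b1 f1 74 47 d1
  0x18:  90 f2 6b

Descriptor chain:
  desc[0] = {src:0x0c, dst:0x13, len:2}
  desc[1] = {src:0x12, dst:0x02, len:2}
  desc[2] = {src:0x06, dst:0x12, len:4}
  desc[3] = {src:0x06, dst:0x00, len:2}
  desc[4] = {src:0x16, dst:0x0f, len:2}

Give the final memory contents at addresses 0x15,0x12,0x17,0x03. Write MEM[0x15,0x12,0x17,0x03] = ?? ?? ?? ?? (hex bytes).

  after D0: wrote 2B at 0x13 = dfa2
  after D1: wrote 2B at 0x02 = 5fdf
  after D2: wrote 4B at 0x12 = a25c3663
  after D3: wrote 2B at 0x00 = a25c
  after D4: wrote 2B at 0x0f = 47d1
query mem[0x15]=0x63, mem[0x12]=0xa2, mem[0x17]=0xd1, mem[0x03]=0xdf

MEM[0x15,0x12,0x17,0x03] = 63 a2 d1 df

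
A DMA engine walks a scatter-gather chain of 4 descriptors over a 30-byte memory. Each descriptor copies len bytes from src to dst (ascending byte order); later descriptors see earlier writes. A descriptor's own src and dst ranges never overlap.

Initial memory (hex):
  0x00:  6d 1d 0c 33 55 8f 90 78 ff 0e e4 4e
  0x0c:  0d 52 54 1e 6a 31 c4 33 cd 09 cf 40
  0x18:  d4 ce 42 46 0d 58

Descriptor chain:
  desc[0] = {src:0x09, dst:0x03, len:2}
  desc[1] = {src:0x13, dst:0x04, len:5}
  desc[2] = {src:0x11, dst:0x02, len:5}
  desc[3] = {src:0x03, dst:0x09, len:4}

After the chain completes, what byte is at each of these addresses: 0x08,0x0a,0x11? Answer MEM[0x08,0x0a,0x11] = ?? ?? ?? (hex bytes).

D0: mem[0x03..0x04] <- [0e e4]
D1: mem[0x04..0x08] <- [33 cd 09 cf 40]
D2: mem[0x02..0x06] <- [31 c4 33 cd 09]
D3: mem[0x09..0x0c] <- [c4 33 cd 09]
query mem[0x08]=0x40, mem[0x0a]=0x33, mem[0x11]=0x31

MEM[0x08,0x0a,0x11] = 40 33 31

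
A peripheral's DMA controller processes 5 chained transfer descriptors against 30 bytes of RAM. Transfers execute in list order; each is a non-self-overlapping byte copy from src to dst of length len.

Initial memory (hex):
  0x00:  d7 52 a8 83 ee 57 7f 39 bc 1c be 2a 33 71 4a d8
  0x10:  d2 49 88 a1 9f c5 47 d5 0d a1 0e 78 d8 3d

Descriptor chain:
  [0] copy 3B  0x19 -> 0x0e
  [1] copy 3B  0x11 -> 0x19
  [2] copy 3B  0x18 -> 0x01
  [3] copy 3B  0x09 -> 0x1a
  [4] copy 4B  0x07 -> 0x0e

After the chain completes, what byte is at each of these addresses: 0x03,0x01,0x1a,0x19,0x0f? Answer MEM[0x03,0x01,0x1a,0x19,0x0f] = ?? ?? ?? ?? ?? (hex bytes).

MEM[0x03,0x01,0x1a,0x19,0x0f] = 88 0d 1c 49 bc

  after D0: wrote 3B at 0x0e = a10e78
  after D1: wrote 3B at 0x19 = 4988a1
  after D2: wrote 3B at 0x01 = 0d4988
  after D3: wrote 3B at 0x1a = 1cbe2a
  after D4: wrote 4B at 0x0e = 39bc1cbe
query mem[0x03]=0x88, mem[0x01]=0x0d, mem[0x1a]=0x1c, mem[0x19]=0x49, mem[0x0f]=0xbc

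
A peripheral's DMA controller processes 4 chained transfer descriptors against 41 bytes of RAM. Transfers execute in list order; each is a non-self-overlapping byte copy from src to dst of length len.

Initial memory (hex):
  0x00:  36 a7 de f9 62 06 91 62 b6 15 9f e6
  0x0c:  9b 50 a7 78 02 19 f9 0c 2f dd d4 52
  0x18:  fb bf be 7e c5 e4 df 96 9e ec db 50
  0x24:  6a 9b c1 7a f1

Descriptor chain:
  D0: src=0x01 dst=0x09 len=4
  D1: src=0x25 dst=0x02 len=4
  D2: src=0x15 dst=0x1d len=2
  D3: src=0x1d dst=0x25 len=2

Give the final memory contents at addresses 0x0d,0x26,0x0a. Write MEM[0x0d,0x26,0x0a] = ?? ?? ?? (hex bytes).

[0] 0x01->0x09 len=4 : a7 de f9 62
[1] 0x25->0x02 len=4 : 9b c1 7a f1
[2] 0x15->0x1d len=2 : dd d4
[3] 0x1d->0x25 len=2 : dd d4
query mem[0x0d]=0x50, mem[0x26]=0xd4, mem[0x0a]=0xde

MEM[0x0d,0x26,0x0a] = 50 d4 de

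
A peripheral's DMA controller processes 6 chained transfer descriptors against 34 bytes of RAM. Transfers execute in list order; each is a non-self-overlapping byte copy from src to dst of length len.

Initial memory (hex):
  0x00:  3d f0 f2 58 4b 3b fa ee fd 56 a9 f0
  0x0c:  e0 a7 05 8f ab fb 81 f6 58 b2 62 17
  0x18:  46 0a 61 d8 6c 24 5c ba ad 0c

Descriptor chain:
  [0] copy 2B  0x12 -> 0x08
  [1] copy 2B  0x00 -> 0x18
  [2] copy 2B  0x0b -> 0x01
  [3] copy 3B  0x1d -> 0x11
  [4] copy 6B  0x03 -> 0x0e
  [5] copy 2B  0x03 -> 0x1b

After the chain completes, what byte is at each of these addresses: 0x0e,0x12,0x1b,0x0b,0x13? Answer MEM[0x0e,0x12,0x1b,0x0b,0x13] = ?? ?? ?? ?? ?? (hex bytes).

MEM[0x0e,0x12,0x1b,0x0b,0x13] = 58 ee 58 f0 81

[0] 0x12->0x08 len=2 : 81 f6
[1] 0x00->0x18 len=2 : 3d f0
[2] 0x0b->0x01 len=2 : f0 e0
[3] 0x1d->0x11 len=3 : 24 5c ba
[4] 0x03->0x0e len=6 : 58 4b 3b fa ee 81
[5] 0x03->0x1b len=2 : 58 4b
query mem[0x0e]=0x58, mem[0x12]=0xee, mem[0x1b]=0x58, mem[0x0b]=0xf0, mem[0x13]=0x81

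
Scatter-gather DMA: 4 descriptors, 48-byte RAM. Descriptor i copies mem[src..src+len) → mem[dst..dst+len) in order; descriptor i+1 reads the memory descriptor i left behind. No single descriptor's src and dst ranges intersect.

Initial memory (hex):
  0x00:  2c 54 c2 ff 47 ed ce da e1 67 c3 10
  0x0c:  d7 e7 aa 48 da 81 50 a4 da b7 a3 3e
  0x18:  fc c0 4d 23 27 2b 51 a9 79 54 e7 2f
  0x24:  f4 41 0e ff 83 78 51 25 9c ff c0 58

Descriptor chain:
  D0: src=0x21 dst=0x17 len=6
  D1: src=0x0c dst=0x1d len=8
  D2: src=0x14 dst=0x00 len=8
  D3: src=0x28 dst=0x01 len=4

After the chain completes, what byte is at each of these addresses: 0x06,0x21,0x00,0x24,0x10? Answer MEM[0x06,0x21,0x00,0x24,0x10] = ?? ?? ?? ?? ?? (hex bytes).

MEM[0x06,0x21,0x00,0x24,0x10] = f4 da da a4 da

  after D0: wrote 6B at 0x17 = 54e72ff4410e
  after D1: wrote 8B at 0x1d = d7e7aa48da8150a4
  after D2: wrote 8B at 0x00 = dab7a354e72ff441
  after D3: wrote 4B at 0x01 = 83785125
query mem[0x06]=0xf4, mem[0x21]=0xda, mem[0x00]=0xda, mem[0x24]=0xa4, mem[0x10]=0xda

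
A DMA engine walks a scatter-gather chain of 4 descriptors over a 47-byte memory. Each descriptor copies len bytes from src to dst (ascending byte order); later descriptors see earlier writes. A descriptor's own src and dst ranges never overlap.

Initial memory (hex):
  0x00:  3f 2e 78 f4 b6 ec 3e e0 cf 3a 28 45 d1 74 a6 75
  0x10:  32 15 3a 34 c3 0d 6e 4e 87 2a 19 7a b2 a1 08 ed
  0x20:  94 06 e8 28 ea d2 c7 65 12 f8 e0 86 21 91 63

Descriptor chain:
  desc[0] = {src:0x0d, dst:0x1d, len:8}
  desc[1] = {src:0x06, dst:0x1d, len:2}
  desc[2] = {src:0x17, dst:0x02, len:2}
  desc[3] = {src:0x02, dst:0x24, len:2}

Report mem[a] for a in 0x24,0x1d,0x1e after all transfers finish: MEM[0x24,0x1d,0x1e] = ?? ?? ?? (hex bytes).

MEM[0x24,0x1d,0x1e] = 4e 3e e0

D0: mem[0x1d..0x24] <- [74 a6 75 32 15 3a 34 c3]
D1: mem[0x1d..0x1e] <- [3e e0]
D2: mem[0x02..0x03] <- [4e 87]
D3: mem[0x24..0x25] <- [4e 87]
query mem[0x24]=0x4e, mem[0x1d]=0x3e, mem[0x1e]=0xe0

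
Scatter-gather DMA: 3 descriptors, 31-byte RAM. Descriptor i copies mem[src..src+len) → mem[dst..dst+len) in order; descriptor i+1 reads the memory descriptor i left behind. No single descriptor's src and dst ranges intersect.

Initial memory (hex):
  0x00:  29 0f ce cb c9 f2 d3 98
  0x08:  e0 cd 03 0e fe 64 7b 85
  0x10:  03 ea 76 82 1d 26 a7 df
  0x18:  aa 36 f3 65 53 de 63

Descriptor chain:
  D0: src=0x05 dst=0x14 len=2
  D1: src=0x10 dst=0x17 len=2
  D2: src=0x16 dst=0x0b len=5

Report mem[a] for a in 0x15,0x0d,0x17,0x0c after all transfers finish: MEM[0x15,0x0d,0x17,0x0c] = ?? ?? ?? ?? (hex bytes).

  after D0: wrote 2B at 0x14 = f2d3
  after D1: wrote 2B at 0x17 = 03ea
  after D2: wrote 5B at 0x0b = a703ea36f3
query mem[0x15]=0xd3, mem[0x0d]=0xea, mem[0x17]=0x03, mem[0x0c]=0x03

MEM[0x15,0x0d,0x17,0x0c] = d3 ea 03 03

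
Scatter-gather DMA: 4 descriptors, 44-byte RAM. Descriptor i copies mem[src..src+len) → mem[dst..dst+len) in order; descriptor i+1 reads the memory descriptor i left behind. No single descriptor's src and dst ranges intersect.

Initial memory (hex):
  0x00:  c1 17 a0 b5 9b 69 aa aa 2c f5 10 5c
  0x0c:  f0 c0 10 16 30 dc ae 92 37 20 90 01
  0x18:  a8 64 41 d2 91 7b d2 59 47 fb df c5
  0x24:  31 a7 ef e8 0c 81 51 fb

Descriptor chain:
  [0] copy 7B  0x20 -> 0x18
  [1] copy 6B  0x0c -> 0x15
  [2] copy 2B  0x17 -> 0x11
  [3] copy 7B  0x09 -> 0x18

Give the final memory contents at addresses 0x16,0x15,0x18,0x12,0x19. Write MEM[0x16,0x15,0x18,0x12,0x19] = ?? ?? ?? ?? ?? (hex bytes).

MEM[0x16,0x15,0x18,0x12,0x19] = c0 f0 f5 16 10

  after D0: wrote 7B at 0x18 = 47fbdfc531a7ef
  after D1: wrote 6B at 0x15 = f0c0101630dc
  after D2: wrote 2B at 0x11 = 1016
  after D3: wrote 7B at 0x18 = f5105cf0c01016
query mem[0x16]=0xc0, mem[0x15]=0xf0, mem[0x18]=0xf5, mem[0x12]=0x16, mem[0x19]=0x10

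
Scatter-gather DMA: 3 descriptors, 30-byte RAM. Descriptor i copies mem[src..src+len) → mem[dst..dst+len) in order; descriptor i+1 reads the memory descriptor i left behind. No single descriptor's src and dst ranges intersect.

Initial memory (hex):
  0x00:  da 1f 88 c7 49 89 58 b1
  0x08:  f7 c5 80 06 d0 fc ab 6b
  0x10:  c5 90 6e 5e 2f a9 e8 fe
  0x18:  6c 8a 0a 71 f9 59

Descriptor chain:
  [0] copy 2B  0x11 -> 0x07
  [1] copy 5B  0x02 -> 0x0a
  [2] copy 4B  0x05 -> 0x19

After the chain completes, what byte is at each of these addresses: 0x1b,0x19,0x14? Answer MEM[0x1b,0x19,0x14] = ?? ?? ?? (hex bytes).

  after D0: wrote 2B at 0x07 = 906e
  after D1: wrote 5B at 0x0a = 88c7498958
  after D2: wrote 4B at 0x19 = 8958906e
query mem[0x1b]=0x90, mem[0x19]=0x89, mem[0x14]=0x2f

MEM[0x1b,0x19,0x14] = 90 89 2f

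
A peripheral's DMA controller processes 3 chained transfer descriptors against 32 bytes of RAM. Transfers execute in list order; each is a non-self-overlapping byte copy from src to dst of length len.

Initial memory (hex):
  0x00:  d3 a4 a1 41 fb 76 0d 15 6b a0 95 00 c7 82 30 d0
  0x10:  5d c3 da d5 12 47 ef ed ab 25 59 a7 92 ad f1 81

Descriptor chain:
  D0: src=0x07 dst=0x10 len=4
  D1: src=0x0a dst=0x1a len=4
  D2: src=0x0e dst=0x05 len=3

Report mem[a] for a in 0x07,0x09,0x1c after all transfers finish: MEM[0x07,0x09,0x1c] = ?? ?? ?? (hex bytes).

MEM[0x07,0x09,0x1c] = 15 a0 c7

D0: mem[0x10..0x13] <- [15 6b a0 95]
D1: mem[0x1a..0x1d] <- [95 00 c7 82]
D2: mem[0x05..0x07] <- [30 d0 15]
query mem[0x07]=0x15, mem[0x09]=0xa0, mem[0x1c]=0xc7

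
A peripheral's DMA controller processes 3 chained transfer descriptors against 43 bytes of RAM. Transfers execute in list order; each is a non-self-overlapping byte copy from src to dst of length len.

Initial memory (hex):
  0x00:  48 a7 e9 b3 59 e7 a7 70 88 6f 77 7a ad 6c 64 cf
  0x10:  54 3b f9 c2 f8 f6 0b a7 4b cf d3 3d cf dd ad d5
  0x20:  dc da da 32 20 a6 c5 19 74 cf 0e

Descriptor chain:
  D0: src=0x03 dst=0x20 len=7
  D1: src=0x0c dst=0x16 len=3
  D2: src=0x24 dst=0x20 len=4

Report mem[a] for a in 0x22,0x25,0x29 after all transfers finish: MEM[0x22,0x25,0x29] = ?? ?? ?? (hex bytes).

  after D0: wrote 7B at 0x20 = b359e7a770886f
  after D1: wrote 3B at 0x16 = ad6c64
  after D2: wrote 4B at 0x20 = 70886f19
query mem[0x22]=0x6f, mem[0x25]=0x88, mem[0x29]=0xcf

MEM[0x22,0x25,0x29] = 6f 88 cf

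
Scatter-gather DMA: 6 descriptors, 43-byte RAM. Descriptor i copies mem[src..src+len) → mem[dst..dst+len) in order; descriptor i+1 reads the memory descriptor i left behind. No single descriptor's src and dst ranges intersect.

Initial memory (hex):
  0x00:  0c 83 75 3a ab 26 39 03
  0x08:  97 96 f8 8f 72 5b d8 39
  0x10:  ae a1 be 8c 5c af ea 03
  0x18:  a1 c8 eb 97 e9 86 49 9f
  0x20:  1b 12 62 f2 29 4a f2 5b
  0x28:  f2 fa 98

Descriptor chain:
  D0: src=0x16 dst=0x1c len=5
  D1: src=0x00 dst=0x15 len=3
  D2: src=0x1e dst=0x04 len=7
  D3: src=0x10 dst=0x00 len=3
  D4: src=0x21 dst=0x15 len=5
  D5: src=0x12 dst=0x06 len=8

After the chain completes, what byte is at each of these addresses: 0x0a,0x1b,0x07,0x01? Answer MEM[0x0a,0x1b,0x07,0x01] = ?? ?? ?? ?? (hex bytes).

  after D0: wrote 5B at 0x1c = ea03a1c8eb
  after D1: wrote 3B at 0x15 = 0c8375
  after D2: wrote 7B at 0x04 = a1c8eb1262f229
  after D3: wrote 3B at 0x00 = aea1be
  after D4: wrote 5B at 0x15 = 1262f2294a
  after D5: wrote 8B at 0x06 = be8c5c1262f2294a
query mem[0x0a]=0x62, mem[0x1b]=0x97, mem[0x07]=0x8c, mem[0x01]=0xa1

MEM[0x0a,0x1b,0x07,0x01] = 62 97 8c a1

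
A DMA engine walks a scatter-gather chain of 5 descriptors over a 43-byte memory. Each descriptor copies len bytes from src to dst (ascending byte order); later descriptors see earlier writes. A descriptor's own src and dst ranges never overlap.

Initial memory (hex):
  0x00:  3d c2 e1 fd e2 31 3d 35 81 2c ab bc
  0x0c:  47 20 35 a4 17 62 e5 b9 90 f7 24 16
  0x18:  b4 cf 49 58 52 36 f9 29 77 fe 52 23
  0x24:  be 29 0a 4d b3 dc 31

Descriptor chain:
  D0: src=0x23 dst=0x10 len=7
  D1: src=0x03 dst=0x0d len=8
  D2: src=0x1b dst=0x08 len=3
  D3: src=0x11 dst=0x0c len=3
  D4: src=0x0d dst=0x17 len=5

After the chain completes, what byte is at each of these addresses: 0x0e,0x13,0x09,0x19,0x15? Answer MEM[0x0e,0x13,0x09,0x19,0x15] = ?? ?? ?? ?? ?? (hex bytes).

[0] 0x23->0x10 len=7 : 23 be 29 0a 4d b3 dc
[1] 0x03->0x0d len=8 : fd e2 31 3d 35 81 2c ab
[2] 0x1b->0x08 len=3 : 58 52 36
[3] 0x11->0x0c len=3 : 35 81 2c
[4] 0x0d->0x17 len=5 : 81 2c 31 3d 35
query mem[0x0e]=0x2c, mem[0x13]=0x2c, mem[0x09]=0x52, mem[0x19]=0x31, mem[0x15]=0xb3

MEM[0x0e,0x13,0x09,0x19,0x15] = 2c 2c 52 31 b3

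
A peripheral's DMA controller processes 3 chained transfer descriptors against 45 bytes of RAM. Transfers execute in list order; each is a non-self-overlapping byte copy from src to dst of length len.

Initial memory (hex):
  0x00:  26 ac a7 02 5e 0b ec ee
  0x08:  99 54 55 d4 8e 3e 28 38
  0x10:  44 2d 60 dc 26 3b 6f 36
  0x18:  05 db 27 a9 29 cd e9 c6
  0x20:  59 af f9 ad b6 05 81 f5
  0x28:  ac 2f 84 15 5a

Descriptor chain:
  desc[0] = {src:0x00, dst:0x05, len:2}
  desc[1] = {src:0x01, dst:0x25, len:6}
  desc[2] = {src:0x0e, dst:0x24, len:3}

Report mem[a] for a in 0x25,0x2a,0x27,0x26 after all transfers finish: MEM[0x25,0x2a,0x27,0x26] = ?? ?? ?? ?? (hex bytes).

MEM[0x25,0x2a,0x27,0x26] = 38 ac 02 44

#0 dst[0x05+2] := {0x26,0xac}
#1 dst[0x25+6] := {0xac,0xa7,0x02,0x5e,0x26,0xac}
#2 dst[0x24+3] := {0x28,0x38,0x44}
query mem[0x25]=0x38, mem[0x2a]=0xac, mem[0x27]=0x02, mem[0x26]=0x44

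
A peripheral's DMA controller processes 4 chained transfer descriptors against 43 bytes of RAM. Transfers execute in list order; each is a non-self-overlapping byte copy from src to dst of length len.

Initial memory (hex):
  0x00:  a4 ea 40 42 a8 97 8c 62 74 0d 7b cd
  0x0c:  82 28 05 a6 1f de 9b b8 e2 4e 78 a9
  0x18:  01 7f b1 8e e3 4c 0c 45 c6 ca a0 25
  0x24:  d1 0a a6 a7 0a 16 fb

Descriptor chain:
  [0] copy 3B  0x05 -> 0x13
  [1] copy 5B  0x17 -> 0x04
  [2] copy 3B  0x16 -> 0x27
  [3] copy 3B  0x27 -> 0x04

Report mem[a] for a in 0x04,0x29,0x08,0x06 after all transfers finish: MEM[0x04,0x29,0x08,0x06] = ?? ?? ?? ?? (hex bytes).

[0] 0x05->0x13 len=3 : 97 8c 62
[1] 0x17->0x04 len=5 : a9 01 7f b1 8e
[2] 0x16->0x27 len=3 : 78 a9 01
[3] 0x27->0x04 len=3 : 78 a9 01
query mem[0x04]=0x78, mem[0x29]=0x01, mem[0x08]=0x8e, mem[0x06]=0x01

MEM[0x04,0x29,0x08,0x06] = 78 01 8e 01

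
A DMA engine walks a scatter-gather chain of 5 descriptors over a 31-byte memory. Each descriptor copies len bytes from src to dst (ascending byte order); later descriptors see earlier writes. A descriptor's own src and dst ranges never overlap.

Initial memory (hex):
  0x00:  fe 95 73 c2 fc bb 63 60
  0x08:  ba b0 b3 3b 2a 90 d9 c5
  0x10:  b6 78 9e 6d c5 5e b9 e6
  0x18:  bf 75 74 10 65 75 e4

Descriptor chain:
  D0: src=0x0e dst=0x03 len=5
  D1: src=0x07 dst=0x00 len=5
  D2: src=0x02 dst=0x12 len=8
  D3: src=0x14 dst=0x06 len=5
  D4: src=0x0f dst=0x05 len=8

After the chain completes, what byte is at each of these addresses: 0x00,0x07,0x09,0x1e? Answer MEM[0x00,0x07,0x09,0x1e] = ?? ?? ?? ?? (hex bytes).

MEM[0x00,0x07,0x09,0x1e] = 9e 78 b3 e4

  after D0: wrote 5B at 0x03 = d9c5b6789e
  after D1: wrote 5B at 0x00 = 9ebab0b33b
  after D2: wrote 8B at 0x12 = b0b33bb6789ebab0
  after D3: wrote 5B at 0x06 = 3bb6789eba
  after D4: wrote 8B at 0x05 = c5b678b0b33bb678
query mem[0x00]=0x9e, mem[0x07]=0x78, mem[0x09]=0xb3, mem[0x1e]=0xe4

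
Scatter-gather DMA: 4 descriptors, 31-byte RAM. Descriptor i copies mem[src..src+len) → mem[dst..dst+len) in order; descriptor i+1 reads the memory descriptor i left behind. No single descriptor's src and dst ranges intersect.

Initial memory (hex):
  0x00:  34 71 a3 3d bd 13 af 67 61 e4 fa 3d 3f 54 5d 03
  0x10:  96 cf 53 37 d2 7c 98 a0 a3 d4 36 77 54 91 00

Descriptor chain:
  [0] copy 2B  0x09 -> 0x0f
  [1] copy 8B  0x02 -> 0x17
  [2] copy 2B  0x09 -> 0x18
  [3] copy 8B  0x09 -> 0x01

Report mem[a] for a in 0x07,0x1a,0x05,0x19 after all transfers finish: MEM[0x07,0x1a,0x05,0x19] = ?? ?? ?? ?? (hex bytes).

#0 dst[0x0f+2] := {0xe4,0xfa}
#1 dst[0x17+8] := {0xa3,0x3d,0xbd,0x13,0xaf,0x67,0x61,0xe4}
#2 dst[0x18+2] := {0xe4,0xfa}
#3 dst[0x01+8] := {0xe4,0xfa,0x3d,0x3f,0x54,0x5d,0xe4,0xfa}
query mem[0x07]=0xe4, mem[0x1a]=0x13, mem[0x05]=0x54, mem[0x19]=0xfa

MEM[0x07,0x1a,0x05,0x19] = e4 13 54 fa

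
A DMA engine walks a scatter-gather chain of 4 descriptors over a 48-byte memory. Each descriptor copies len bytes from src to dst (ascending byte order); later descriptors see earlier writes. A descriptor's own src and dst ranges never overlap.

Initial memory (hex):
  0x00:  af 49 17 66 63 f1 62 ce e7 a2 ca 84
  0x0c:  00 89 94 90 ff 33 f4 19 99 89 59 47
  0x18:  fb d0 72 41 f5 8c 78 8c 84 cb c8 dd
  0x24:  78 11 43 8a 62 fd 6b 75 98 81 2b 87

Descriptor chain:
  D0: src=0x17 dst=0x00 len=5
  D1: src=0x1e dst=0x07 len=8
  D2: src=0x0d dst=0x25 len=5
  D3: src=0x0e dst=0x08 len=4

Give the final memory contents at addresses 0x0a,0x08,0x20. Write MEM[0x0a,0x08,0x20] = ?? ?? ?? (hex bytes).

MEM[0x0a,0x08,0x20] = ff 11 84

#0 dst[0x00+5] := {0x47,0xfb,0xd0,0x72,0x41}
#1 dst[0x07+8] := {0x78,0x8c,0x84,0xcb,0xc8,0xdd,0x78,0x11}
#2 dst[0x25+5] := {0x78,0x11,0x90,0xff,0x33}
#3 dst[0x08+4] := {0x11,0x90,0xff,0x33}
query mem[0x0a]=0xff, mem[0x08]=0x11, mem[0x20]=0x84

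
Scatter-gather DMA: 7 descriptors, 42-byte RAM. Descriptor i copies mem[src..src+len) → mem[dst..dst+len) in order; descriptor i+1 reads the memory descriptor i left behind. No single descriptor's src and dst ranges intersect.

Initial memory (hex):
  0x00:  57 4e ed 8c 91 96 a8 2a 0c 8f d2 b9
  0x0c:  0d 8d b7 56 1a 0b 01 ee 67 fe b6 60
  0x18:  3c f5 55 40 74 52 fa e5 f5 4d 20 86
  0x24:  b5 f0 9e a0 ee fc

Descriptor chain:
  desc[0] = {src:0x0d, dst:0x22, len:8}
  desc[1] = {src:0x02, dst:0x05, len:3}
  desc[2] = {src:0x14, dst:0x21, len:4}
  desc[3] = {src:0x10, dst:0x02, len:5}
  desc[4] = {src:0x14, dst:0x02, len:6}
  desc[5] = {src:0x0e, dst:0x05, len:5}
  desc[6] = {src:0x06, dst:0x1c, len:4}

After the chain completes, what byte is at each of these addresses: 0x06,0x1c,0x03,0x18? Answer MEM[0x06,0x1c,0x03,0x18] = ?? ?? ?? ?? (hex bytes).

MEM[0x06,0x1c,0x03,0x18] = 56 56 fe 3c

  after D0: wrote 8B at 0x22 = 8db7561a0b01ee67
  after D1: wrote 3B at 0x05 = ed8c91
  after D2: wrote 4B at 0x21 = 67feb660
  after D3: wrote 5B at 0x02 = 1a0b01ee67
  after D4: wrote 6B at 0x02 = 67feb6603cf5
  after D5: wrote 5B at 0x05 = b7561a0b01
  after D6: wrote 4B at 0x1c = 561a0b01
query mem[0x06]=0x56, mem[0x1c]=0x56, mem[0x03]=0xfe, mem[0x18]=0x3c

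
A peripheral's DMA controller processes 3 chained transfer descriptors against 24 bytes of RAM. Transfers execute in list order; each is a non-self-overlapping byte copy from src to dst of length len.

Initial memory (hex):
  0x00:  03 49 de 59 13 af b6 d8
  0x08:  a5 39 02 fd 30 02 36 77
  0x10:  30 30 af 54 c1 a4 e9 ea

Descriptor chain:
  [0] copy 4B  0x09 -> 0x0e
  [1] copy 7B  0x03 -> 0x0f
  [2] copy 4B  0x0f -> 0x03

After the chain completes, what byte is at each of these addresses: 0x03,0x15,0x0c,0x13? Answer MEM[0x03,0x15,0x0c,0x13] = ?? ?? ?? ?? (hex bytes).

  after D0: wrote 4B at 0x0e = 3902fd30
  after D1: wrote 7B at 0x0f = 5913afb6d8a539
  after D2: wrote 4B at 0x03 = 5913afb6
query mem[0x03]=0x59, mem[0x15]=0x39, mem[0x0c]=0x30, mem[0x13]=0xd8

MEM[0x03,0x15,0x0c,0x13] = 59 39 30 d8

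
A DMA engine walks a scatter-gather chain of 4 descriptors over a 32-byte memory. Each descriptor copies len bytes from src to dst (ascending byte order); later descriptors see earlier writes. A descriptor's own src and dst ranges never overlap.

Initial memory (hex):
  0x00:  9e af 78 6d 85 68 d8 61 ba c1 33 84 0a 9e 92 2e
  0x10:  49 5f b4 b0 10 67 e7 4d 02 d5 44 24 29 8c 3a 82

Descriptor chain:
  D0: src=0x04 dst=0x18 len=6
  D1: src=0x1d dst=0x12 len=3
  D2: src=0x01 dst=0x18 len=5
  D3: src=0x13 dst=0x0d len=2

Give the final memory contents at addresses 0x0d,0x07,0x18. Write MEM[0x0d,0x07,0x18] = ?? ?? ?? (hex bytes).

#0 dst[0x18+6] := {0x85,0x68,0xd8,0x61,0xba,0xc1}
#1 dst[0x12+3] := {0xc1,0x3a,0x82}
#2 dst[0x18+5] := {0xaf,0x78,0x6d,0x85,0x68}
#3 dst[0x0d+2] := {0x3a,0x82}
query mem[0x0d]=0x3a, mem[0x07]=0x61, mem[0x18]=0xaf

MEM[0x0d,0x07,0x18] = 3a 61 af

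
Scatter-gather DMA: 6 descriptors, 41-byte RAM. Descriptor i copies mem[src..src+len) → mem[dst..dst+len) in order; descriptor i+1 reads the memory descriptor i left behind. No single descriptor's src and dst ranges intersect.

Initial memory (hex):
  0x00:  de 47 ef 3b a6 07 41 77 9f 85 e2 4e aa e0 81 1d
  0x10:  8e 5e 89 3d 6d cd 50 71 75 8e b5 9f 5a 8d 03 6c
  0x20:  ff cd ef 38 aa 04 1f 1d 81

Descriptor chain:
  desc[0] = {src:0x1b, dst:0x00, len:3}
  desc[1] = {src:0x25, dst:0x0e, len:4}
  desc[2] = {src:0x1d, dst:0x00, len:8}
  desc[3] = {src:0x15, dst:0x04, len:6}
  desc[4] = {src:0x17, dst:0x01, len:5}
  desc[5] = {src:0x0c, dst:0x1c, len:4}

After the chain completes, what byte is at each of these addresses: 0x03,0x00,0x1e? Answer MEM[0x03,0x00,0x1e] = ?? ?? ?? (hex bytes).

MEM[0x03,0x00,0x1e] = 8e 8d 04

[0] 0x1b->0x00 len=3 : 9f 5a 8d
[1] 0x25->0x0e len=4 : 04 1f 1d 81
[2] 0x1d->0x00 len=8 : 8d 03 6c ff cd ef 38 aa
[3] 0x15->0x04 len=6 : cd 50 71 75 8e b5
[4] 0x17->0x01 len=5 : 71 75 8e b5 9f
[5] 0x0c->0x1c len=4 : aa e0 04 1f
query mem[0x03]=0x8e, mem[0x00]=0x8d, mem[0x1e]=0x04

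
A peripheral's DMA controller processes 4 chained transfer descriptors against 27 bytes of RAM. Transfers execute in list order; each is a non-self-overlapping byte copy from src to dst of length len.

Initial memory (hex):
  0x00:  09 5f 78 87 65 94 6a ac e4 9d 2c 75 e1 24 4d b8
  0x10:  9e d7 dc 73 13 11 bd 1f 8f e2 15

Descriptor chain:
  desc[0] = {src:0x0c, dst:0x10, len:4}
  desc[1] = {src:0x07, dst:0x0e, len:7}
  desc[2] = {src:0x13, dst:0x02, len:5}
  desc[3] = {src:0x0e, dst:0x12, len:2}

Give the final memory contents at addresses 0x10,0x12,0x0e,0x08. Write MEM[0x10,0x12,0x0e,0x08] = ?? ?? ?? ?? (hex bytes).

MEM[0x10,0x12,0x0e,0x08] = 9d ac ac e4

D0: mem[0x10..0x13] <- [e1 24 4d b8]
D1: mem[0x0e..0x14] <- [ac e4 9d 2c 75 e1 24]
D2: mem[0x02..0x06] <- [e1 24 11 bd 1f]
D3: mem[0x12..0x13] <- [ac e4]
query mem[0x10]=0x9d, mem[0x12]=0xac, mem[0x0e]=0xac, mem[0x08]=0xe4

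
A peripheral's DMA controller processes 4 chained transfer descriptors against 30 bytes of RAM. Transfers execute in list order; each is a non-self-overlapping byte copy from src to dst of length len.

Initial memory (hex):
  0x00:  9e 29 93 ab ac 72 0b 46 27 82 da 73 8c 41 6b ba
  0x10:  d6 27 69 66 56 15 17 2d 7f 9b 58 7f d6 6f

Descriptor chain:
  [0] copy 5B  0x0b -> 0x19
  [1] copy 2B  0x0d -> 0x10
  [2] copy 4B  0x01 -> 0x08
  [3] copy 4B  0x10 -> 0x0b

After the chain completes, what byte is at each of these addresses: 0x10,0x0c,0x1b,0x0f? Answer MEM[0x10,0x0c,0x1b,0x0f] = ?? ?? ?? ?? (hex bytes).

MEM[0x10,0x0c,0x1b,0x0f] = 41 6b 41 ba

[0] 0x0b->0x19 len=5 : 73 8c 41 6b ba
[1] 0x0d->0x10 len=2 : 41 6b
[2] 0x01->0x08 len=4 : 29 93 ab ac
[3] 0x10->0x0b len=4 : 41 6b 69 66
query mem[0x10]=0x41, mem[0x0c]=0x6b, mem[0x1b]=0x41, mem[0x0f]=0xba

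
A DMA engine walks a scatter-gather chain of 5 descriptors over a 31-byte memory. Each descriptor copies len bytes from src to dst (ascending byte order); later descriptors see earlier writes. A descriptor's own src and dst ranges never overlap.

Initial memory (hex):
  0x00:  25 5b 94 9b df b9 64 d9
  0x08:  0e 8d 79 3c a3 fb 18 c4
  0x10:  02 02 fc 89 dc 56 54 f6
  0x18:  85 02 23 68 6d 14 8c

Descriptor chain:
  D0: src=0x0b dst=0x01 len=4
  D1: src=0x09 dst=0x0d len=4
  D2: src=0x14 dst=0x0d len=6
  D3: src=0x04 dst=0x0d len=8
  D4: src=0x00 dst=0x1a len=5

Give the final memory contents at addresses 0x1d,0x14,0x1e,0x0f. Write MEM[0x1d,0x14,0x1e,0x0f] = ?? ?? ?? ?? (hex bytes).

MEM[0x1d,0x14,0x1e,0x0f] = fb 3c 18 64

[0] 0x0b->0x01 len=4 : 3c a3 fb 18
[1] 0x09->0x0d len=4 : 8d 79 3c a3
[2] 0x14->0x0d len=6 : dc 56 54 f6 85 02
[3] 0x04->0x0d len=8 : 18 b9 64 d9 0e 8d 79 3c
[4] 0x00->0x1a len=5 : 25 3c a3 fb 18
query mem[0x1d]=0xfb, mem[0x14]=0x3c, mem[0x1e]=0x18, mem[0x0f]=0x64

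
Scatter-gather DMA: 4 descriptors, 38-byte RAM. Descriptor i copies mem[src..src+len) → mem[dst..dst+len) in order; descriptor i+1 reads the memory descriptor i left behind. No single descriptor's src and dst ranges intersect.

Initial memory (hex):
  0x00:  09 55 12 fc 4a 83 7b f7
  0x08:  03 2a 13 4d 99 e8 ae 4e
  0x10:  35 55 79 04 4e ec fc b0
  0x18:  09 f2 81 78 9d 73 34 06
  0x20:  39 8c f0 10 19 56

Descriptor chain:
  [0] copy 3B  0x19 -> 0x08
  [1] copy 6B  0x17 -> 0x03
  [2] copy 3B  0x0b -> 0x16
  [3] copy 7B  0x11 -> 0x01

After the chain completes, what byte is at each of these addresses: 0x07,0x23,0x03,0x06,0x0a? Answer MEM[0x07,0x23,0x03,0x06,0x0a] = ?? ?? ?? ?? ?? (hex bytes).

MEM[0x07,0x23,0x03,0x06,0x0a] = 99 10 04 4d 78

[0] 0x19->0x08 len=3 : f2 81 78
[1] 0x17->0x03 len=6 : b0 09 f2 81 78 9d
[2] 0x0b->0x16 len=3 : 4d 99 e8
[3] 0x11->0x01 len=7 : 55 79 04 4e ec 4d 99
query mem[0x07]=0x99, mem[0x23]=0x10, mem[0x03]=0x04, mem[0x06]=0x4d, mem[0x0a]=0x78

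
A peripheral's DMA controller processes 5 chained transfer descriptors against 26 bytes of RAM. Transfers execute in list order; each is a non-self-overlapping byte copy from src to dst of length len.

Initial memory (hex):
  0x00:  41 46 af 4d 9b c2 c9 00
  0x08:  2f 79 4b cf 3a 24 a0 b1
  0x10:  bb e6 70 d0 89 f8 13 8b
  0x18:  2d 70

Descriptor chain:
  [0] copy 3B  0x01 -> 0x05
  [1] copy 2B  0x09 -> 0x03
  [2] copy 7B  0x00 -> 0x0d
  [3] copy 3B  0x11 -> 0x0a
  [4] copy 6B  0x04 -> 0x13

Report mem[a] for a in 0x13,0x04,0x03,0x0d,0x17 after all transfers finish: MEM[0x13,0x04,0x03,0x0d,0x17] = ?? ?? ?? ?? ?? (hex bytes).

[0] 0x01->0x05 len=3 : 46 af 4d
[1] 0x09->0x03 len=2 : 79 4b
[2] 0x00->0x0d len=7 : 41 46 af 79 4b 46 af
[3] 0x11->0x0a len=3 : 4b 46 af
[4] 0x04->0x13 len=6 : 4b 46 af 4d 2f 79
query mem[0x13]=0x4b, mem[0x04]=0x4b, mem[0x03]=0x79, mem[0x0d]=0x41, mem[0x17]=0x2f

MEM[0x13,0x04,0x03,0x0d,0x17] = 4b 4b 79 41 2f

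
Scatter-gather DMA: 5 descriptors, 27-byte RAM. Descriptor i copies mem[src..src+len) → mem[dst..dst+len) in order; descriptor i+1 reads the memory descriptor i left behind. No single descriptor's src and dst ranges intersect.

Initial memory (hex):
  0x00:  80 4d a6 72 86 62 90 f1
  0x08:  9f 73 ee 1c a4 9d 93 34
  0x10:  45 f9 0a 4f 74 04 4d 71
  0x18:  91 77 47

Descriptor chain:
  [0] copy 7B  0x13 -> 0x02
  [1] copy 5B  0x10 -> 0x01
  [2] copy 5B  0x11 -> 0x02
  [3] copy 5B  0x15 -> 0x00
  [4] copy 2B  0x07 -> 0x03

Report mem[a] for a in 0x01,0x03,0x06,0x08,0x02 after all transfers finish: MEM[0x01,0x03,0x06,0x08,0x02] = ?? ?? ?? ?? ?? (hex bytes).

D0: mem[0x02..0x08] <- [4f 74 04 4d 71 91 77]
D1: mem[0x01..0x05] <- [45 f9 0a 4f 74]
D2: mem[0x02..0x06] <- [f9 0a 4f 74 04]
D3: mem[0x00..0x04] <- [04 4d 71 91 77]
D4: mem[0x03..0x04] <- [91 77]
query mem[0x01]=0x4d, mem[0x03]=0x91, mem[0x06]=0x04, mem[0x08]=0x77, mem[0x02]=0x71

MEM[0x01,0x03,0x06,0x08,0x02] = 4d 91 04 77 71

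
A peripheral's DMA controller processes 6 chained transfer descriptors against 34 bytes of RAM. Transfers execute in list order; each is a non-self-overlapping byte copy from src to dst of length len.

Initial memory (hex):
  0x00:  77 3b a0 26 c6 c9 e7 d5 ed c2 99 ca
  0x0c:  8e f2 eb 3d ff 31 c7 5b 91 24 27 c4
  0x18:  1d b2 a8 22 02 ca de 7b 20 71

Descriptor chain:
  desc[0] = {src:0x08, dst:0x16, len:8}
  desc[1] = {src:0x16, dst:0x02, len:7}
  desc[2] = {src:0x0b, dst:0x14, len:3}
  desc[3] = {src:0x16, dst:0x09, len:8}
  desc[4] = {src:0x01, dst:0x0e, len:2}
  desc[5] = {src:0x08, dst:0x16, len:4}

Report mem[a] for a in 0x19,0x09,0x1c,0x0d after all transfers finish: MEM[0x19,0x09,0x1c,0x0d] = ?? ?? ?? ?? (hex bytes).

D0: mem[0x16..0x1d] <- [ed c2 99 ca 8e f2 eb 3d]
D1: mem[0x02..0x08] <- [ed c2 99 ca 8e f2 eb]
D2: mem[0x14..0x16] <- [ca 8e f2]
D3: mem[0x09..0x10] <- [f2 c2 99 ca 8e f2 eb 3d]
D4: mem[0x0e..0x0f] <- [3b ed]
D5: mem[0x16..0x19] <- [eb f2 c2 99]
query mem[0x19]=0x99, mem[0x09]=0xf2, mem[0x1c]=0xeb, mem[0x0d]=0x8e

MEM[0x19,0x09,0x1c,0x0d] = 99 f2 eb 8e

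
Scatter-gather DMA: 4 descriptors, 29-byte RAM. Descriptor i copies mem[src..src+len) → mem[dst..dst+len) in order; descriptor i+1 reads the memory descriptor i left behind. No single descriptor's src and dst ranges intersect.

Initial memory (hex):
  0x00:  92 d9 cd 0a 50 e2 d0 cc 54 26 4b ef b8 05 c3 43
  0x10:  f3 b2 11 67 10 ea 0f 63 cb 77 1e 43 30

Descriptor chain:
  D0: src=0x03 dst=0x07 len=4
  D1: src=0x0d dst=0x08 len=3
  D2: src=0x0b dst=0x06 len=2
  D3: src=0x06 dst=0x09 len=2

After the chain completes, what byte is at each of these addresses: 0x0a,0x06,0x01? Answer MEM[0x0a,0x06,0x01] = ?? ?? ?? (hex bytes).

MEM[0x0a,0x06,0x01] = b8 ef d9

[0] 0x03->0x07 len=4 : 0a 50 e2 d0
[1] 0x0d->0x08 len=3 : 05 c3 43
[2] 0x0b->0x06 len=2 : ef b8
[3] 0x06->0x09 len=2 : ef b8
query mem[0x0a]=0xb8, mem[0x06]=0xef, mem[0x01]=0xd9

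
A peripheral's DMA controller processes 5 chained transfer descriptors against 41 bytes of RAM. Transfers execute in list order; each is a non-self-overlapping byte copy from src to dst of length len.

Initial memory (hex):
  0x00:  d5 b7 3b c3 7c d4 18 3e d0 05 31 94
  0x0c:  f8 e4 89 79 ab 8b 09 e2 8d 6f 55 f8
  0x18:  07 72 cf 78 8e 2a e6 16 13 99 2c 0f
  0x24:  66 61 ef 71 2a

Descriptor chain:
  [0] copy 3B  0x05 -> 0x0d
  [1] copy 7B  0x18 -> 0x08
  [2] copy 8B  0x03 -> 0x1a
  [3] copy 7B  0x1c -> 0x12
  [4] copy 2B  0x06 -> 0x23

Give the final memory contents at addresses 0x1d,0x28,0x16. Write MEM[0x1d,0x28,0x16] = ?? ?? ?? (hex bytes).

  after D0: wrote 3B at 0x0d = d4183e
  after D1: wrote 7B at 0x08 = 0772cf788e2ae6
  after D2: wrote 8B at 0x1a = c37cd4183e0772cf
  after D3: wrote 7B at 0x12 = d4183e0772cf2c
  after D4: wrote 2B at 0x23 = 183e
query mem[0x1d]=0x18, mem[0x28]=0x2a, mem[0x16]=0x72

MEM[0x1d,0x28,0x16] = 18 2a 72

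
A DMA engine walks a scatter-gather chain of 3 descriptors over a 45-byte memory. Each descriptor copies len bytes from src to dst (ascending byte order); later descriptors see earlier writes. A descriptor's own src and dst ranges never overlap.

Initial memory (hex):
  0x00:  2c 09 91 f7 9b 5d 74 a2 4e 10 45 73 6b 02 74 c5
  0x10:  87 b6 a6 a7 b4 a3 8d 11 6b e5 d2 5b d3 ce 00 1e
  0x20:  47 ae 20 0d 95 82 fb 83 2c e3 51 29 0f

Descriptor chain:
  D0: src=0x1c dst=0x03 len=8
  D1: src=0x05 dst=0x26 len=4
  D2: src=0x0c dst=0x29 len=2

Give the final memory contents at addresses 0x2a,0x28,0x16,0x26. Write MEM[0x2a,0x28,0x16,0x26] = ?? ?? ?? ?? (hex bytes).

  after D0: wrote 8B at 0x03 = d3ce001e47ae200d
  after D1: wrote 4B at 0x26 = 001e47ae
  after D2: wrote 2B at 0x29 = 6b02
query mem[0x2a]=0x02, mem[0x28]=0x47, mem[0x16]=0x8d, mem[0x26]=0x00

MEM[0x2a,0x28,0x16,0x26] = 02 47 8d 00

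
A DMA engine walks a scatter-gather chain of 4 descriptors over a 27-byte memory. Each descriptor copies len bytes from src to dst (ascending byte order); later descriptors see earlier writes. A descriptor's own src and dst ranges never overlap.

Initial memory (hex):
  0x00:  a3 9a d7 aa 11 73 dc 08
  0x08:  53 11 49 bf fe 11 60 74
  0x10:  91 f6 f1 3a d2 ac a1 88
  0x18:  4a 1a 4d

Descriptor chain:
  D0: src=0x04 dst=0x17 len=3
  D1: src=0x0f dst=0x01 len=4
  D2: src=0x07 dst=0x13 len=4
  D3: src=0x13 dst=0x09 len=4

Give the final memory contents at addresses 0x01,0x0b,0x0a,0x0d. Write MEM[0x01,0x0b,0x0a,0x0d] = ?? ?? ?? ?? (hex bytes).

[0] 0x04->0x17 len=3 : 11 73 dc
[1] 0x0f->0x01 len=4 : 74 91 f6 f1
[2] 0x07->0x13 len=4 : 08 53 11 49
[3] 0x13->0x09 len=4 : 08 53 11 49
query mem[0x01]=0x74, mem[0x0b]=0x11, mem[0x0a]=0x53, mem[0x0d]=0x11

MEM[0x01,0x0b,0x0a,0x0d] = 74 11 53 11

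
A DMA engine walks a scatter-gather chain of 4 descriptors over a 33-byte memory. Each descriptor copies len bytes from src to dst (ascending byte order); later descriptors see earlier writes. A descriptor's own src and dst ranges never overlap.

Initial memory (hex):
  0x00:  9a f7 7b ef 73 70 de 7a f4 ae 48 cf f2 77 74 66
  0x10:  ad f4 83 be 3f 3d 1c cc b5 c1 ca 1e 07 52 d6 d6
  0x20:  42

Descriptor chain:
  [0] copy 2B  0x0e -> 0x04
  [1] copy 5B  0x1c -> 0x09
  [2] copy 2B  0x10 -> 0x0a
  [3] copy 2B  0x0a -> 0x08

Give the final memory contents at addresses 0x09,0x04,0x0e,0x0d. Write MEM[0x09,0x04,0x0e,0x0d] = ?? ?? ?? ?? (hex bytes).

  after D0: wrote 2B at 0x04 = 7466
  after D1: wrote 5B at 0x09 = 0752d6d642
  after D2: wrote 2B at 0x0a = adf4
  after D3: wrote 2B at 0x08 = adf4
query mem[0x09]=0xf4, mem[0x04]=0x74, mem[0x0e]=0x74, mem[0x0d]=0x42

MEM[0x09,0x04,0x0e,0x0d] = f4 74 74 42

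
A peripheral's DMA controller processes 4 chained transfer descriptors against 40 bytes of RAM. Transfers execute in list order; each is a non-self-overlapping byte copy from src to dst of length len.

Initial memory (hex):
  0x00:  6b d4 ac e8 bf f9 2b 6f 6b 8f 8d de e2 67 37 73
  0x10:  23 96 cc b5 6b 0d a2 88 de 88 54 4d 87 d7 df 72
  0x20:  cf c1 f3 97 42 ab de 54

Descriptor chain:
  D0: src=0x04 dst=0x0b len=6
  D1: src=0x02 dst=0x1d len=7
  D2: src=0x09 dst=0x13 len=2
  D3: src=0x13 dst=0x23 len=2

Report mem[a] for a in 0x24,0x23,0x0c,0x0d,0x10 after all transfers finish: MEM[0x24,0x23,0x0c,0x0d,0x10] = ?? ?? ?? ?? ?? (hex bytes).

MEM[0x24,0x23,0x0c,0x0d,0x10] = 8d 8f f9 2b 8f

D0: mem[0x0b..0x10] <- [bf f9 2b 6f 6b 8f]
D1: mem[0x1d..0x23] <- [ac e8 bf f9 2b 6f 6b]
D2: mem[0x13..0x14] <- [8f 8d]
D3: mem[0x23..0x24] <- [8f 8d]
query mem[0x24]=0x8d, mem[0x23]=0x8f, mem[0x0c]=0xf9, mem[0x0d]=0x2b, mem[0x10]=0x8f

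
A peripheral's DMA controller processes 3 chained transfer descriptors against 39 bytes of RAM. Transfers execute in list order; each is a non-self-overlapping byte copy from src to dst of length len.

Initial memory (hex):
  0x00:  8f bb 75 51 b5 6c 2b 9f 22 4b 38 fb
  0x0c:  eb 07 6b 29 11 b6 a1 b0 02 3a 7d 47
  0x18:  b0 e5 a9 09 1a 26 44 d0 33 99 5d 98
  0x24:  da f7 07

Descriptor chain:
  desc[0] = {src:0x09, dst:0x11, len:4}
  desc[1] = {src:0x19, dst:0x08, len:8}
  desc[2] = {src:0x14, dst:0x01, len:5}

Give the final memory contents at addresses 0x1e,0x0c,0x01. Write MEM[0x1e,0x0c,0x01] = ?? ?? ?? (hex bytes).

  after D0: wrote 4B at 0x11 = 4b38fbeb
  after D1: wrote 8B at 0x08 = e5a9091a2644d033
  after D2: wrote 5B at 0x01 = eb3a7d47b0
query mem[0x1e]=0x44, mem[0x0c]=0x26, mem[0x01]=0xeb

MEM[0x1e,0x0c,0x01] = 44 26 eb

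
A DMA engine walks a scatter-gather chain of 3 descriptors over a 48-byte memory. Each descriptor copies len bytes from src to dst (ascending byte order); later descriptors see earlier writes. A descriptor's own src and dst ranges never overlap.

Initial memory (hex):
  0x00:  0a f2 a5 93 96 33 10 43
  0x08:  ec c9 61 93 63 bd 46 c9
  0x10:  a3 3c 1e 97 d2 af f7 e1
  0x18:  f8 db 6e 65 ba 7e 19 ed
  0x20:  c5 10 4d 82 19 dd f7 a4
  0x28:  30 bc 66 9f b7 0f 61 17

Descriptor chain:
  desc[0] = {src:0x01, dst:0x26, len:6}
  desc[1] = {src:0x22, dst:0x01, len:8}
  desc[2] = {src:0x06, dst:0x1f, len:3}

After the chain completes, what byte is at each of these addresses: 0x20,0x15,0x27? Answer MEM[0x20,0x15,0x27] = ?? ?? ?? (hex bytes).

MEM[0x20,0x15,0x27] = 93 af a5

  after D0: wrote 6B at 0x26 = f2a593963310
  after D1: wrote 8B at 0x01 = 4d8219ddf2a59396
  after D2: wrote 3B at 0x1f = a59396
query mem[0x20]=0x93, mem[0x15]=0xaf, mem[0x27]=0xa5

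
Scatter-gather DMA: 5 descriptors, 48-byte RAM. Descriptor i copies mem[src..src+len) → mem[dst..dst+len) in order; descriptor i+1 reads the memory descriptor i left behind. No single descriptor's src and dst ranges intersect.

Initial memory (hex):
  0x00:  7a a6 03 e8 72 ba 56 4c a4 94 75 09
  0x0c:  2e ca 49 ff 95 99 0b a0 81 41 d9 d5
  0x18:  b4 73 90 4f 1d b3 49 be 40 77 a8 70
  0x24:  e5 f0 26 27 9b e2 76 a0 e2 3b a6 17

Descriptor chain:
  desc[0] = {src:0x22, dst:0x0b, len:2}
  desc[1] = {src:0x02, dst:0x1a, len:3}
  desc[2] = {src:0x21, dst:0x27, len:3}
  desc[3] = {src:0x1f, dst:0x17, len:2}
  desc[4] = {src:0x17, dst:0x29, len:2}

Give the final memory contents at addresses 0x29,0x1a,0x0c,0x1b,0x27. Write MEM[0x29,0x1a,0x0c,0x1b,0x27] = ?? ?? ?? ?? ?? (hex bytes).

MEM[0x29,0x1a,0x0c,0x1b,0x27] = be 03 70 e8 77

D0: mem[0x0b..0x0c] <- [a8 70]
D1: mem[0x1a..0x1c] <- [03 e8 72]
D2: mem[0x27..0x29] <- [77 a8 70]
D3: mem[0x17..0x18] <- [be 40]
D4: mem[0x29..0x2a] <- [be 40]
query mem[0x29]=0xbe, mem[0x1a]=0x03, mem[0x0c]=0x70, mem[0x1b]=0xe8, mem[0x27]=0x77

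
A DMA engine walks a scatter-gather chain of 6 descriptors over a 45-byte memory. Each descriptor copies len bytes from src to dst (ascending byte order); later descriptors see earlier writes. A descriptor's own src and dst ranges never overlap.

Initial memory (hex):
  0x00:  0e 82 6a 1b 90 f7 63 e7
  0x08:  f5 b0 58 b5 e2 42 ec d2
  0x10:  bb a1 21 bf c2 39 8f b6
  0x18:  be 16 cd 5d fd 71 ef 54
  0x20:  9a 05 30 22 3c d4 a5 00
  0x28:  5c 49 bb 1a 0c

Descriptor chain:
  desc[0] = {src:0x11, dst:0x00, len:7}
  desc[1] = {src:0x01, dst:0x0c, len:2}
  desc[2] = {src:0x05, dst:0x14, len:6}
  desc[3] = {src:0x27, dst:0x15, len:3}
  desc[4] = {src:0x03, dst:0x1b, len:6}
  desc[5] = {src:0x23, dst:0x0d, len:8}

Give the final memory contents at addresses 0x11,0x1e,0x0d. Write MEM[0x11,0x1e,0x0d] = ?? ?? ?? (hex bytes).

D0: mem[0x00..0x06] <- [a1 21 bf c2 39 8f b6]
D1: mem[0x0c..0x0d] <- [21 bf]
D2: mem[0x14..0x19] <- [8f b6 e7 f5 b0 58]
D3: mem[0x15..0x17] <- [00 5c 49]
D4: mem[0x1b..0x20] <- [c2 39 8f b6 e7 f5]
D5: mem[0x0d..0x14] <- [22 3c d4 a5 00 5c 49 bb]
query mem[0x11]=0x00, mem[0x1e]=0xb6, mem[0x0d]=0x22

MEM[0x11,0x1e,0x0d] = 00 b6 22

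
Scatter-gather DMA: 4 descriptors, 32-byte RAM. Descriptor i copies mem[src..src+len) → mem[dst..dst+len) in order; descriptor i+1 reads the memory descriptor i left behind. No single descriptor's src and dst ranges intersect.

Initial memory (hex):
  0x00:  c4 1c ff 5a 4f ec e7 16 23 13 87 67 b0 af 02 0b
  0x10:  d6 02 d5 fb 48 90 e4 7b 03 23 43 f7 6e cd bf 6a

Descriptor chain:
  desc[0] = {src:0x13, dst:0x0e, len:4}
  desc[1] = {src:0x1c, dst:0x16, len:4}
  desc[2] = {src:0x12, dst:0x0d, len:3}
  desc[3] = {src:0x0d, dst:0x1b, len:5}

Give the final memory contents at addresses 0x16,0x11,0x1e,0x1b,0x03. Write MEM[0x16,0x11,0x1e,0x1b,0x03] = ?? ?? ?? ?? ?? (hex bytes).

MEM[0x16,0x11,0x1e,0x1b,0x03] = 6e e4 90 d5 5a

#0 dst[0x0e+4] := {0xfb,0x48,0x90,0xe4}
#1 dst[0x16+4] := {0x6e,0xcd,0xbf,0x6a}
#2 dst[0x0d+3] := {0xd5,0xfb,0x48}
#3 dst[0x1b+5] := {0xd5,0xfb,0x48,0x90,0xe4}
query mem[0x16]=0x6e, mem[0x11]=0xe4, mem[0x1e]=0x90, mem[0x1b]=0xd5, mem[0x03]=0x5a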